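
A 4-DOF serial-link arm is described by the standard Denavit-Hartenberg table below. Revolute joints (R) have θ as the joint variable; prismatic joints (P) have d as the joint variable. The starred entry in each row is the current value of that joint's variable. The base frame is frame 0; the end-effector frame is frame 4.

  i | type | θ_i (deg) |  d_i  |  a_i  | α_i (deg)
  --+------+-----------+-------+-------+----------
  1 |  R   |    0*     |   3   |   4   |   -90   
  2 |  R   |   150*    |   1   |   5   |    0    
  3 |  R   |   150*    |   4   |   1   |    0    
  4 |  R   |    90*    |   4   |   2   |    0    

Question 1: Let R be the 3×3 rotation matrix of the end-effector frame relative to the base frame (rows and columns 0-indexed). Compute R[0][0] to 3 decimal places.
End-effector x-axis (col 0 of R) = (0.8660,0.0000,-0.5000)
R[0][0] = 0.8660

0.866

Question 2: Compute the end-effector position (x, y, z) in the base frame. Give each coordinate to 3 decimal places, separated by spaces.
after link 1: o_1 = (4.0000, 0.0000, 3.0000)
after link 2: o_2 = (-0.3301, 1.0000, 0.5000)
after link 3: o_3 = (0.1699, 5.0000, 1.3660)
after link 4: o_4 = (1.9019, 9.0000, 0.3660)

1.902 9.000 0.366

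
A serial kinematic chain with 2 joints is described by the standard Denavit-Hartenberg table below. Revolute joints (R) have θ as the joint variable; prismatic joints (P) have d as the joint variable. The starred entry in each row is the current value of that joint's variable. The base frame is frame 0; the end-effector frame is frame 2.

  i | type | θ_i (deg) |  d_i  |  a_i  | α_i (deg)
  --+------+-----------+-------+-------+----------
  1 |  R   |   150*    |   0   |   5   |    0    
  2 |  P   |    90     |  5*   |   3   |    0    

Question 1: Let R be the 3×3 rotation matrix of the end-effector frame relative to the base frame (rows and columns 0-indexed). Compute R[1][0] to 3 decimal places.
-0.866

End-effector x-axis (col 0 of R) = (-0.5000,-0.8660,0.0000)
R[1][0] = -0.8660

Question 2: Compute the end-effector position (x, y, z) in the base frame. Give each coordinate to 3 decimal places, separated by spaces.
after link 1: o_1 = (-4.3301, 2.5000, 0.0000)
after link 2: o_2 = (-5.8301, -0.0981, 5.0000)

-5.830 -0.098 5.000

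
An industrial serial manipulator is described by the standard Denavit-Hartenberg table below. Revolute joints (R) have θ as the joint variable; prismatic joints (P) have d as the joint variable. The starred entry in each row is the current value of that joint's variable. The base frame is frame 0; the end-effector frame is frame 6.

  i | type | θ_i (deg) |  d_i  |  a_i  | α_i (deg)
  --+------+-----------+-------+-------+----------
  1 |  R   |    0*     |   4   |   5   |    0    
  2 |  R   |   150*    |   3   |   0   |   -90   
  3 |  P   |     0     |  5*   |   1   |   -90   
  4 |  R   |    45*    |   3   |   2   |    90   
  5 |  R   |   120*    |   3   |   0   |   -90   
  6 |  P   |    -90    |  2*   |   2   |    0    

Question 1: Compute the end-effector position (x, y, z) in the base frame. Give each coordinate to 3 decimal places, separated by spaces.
-3.265 -4.865 5.000

after link 1: o_1 = (5.0000, 0.0000, 4.0000)
after link 2: o_2 = (5.0000, 0.0000, 7.0000)
after link 3: o_3 = (1.6340, -3.8301, 7.0000)
after link 4: o_4 = (1.1163, -1.8983, 4.0000)
after link 5: o_5 = (-1.7814, -2.6747, 4.0000)
after link 6: o_6 = (-3.2650, -4.8654, 5.0000)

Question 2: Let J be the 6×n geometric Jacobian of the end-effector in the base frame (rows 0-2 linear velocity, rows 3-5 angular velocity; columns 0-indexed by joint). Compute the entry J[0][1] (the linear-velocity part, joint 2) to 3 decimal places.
axis z_1 = (0.0000,0.0000,1.0000); lever o_n−o_1 = (-8.2650,-4.8654,1.0000)
cross product → J_v[:, 1] = (4.8654,-8.2650,0.0000)
J_ω[:, 1] = z_1
entry J[0][1] = 4.8654

4.865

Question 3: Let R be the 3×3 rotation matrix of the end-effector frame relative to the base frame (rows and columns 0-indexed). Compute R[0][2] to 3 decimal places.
End-effector z-axis (col 2 of R) = (0.2241,-0.8365,0.5000)
R[0][2] = 0.2241

0.224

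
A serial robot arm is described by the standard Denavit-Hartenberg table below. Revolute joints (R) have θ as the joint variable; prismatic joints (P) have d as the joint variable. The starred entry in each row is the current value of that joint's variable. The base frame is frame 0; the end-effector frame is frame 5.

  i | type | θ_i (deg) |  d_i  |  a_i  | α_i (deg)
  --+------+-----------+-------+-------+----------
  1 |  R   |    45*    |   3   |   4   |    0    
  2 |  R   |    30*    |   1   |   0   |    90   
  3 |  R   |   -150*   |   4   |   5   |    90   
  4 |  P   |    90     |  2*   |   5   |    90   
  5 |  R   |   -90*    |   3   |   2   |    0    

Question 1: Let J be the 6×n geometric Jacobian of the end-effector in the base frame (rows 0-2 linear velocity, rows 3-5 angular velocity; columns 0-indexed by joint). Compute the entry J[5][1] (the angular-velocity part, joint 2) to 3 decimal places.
axis z_1 = (0.0000,0.0000,1.0000); lever o_n−o_1 = (6.9002,-9.0215,-3.0000)
cross product → J_v[:, 1] = (9.0215,6.9002,-0.0000)
J_ω[:, 1] = z_1
entry J[5][1] = 1.0000

1.000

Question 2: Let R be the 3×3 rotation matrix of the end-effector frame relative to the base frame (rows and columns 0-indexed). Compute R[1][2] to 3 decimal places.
End-effector z-axis (col 2 of R) = (-0.2241,-0.8365,-0.5000)
R[1][2] = -0.8365

-0.837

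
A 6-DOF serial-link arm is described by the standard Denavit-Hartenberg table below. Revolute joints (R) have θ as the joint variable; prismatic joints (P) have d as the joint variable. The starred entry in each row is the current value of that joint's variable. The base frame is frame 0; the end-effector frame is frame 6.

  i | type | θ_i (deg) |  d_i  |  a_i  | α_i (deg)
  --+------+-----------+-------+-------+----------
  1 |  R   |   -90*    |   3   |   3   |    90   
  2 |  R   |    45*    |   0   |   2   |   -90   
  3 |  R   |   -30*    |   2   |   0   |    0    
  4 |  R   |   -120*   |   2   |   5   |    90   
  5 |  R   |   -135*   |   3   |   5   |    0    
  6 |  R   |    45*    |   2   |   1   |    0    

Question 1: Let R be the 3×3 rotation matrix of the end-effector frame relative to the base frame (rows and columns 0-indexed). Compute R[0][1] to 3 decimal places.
-0.500

End-effector y-axis (col 1 of R) = (-0.5000,0.6124,-0.6124)
R[0][1] = -0.5000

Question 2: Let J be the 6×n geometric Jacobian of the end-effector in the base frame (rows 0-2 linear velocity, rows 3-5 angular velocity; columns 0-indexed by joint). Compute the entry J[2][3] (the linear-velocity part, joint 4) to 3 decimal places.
axis z_3 = (-0.0000,0.7071,0.7071); lever o_n−o_3 = (3.5979,0.8717,-4.4575)
cross product → J_v[:, 3] = (-3.7683,2.5441,-2.5441)
J_ω[:, 3] = z_3
entry J[2][3] = -2.5441

-2.544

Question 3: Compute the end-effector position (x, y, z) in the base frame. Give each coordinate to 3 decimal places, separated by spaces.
after link 1: o_1 = (0.0000, -3.0000, 3.0000)
after link 2: o_2 = (0.0000, -4.4142, 4.4142)
after link 3: o_3 = (0.0000, -3.0000, 5.8284)
after link 4: o_4 = (-2.5000, 1.4761, 4.1808)
after link 5: o_5 = (1.8658, -2.1283, 2.7852)
after link 6: o_6 = (3.5979, -2.1283, 1.3710)

3.598 -2.128 1.371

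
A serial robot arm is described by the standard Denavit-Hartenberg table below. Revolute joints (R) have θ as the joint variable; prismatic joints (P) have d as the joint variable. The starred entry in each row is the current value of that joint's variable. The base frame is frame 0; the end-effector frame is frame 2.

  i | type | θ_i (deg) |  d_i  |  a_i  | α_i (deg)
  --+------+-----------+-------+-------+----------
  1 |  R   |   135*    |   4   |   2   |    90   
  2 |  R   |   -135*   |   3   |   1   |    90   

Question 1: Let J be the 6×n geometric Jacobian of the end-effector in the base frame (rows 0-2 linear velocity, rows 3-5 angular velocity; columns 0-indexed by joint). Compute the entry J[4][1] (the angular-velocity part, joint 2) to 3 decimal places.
0.707

axis z_1 = (0.7071,0.7071,0.0000); lever o_n−o_1 = (2.6213,1.6213,-0.7071)
cross product → J_v[:, 1] = (-0.5000,0.5000,-0.7071)
J_ω[:, 1] = z_1
entry J[4][1] = 0.7071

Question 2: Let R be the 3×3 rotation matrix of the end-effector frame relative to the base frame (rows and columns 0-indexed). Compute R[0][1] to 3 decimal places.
0.707

End-effector y-axis (col 1 of R) = (0.7071,0.7071,0.0000)
R[0][1] = 0.7071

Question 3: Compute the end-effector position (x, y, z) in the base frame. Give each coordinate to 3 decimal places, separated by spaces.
after link 1: o_1 = (-1.4142, 1.4142, 4.0000)
after link 2: o_2 = (1.2071, 3.0355, 3.2929)

1.207 3.036 3.293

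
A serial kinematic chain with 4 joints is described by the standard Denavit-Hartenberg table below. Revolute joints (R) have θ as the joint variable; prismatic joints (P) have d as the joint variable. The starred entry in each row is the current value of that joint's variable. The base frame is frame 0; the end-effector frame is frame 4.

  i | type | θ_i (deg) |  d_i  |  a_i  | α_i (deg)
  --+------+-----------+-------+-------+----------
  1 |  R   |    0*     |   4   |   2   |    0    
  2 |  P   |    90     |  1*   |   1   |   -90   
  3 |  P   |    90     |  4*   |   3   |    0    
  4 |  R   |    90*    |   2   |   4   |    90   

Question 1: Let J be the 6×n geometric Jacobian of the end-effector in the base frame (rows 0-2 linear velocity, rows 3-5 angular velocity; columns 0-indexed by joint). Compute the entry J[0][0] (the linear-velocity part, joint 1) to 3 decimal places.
3.000

axis z_0 = ẑ; lever o_n−o_0 = (-4.0000,-3.0000,2.0000)
cross product → J_v[:, 0] = (3.0000,-4.0000,0.0000)
J_ω[:, 0] = z_0
entry J[0][0] = 3.0000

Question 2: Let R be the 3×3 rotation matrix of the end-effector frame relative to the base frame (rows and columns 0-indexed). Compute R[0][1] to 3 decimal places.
End-effector y-axis (col 1 of R) = (-1.0000,0.0000,0.0000)
R[0][1] = -1.0000

-1.000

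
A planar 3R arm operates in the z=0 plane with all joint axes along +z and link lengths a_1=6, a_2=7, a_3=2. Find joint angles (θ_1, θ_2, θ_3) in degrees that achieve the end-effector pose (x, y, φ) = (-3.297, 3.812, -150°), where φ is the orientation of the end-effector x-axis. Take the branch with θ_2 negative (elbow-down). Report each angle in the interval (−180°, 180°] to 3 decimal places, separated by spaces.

-173.965 -134.999 158.964

wrist centre = target − a_3·(cos φ, sin φ) = (-1.5649, 4.8120)
cos θ_2 = (25.6044−6²−7²)/(2·6·7) = -0.7071; θ_2 = -134.9987° (elbow-down)
β = atan2(4.8120,-1.5649) = 108.0155°; ψ = atan2(-4.9499,1.0504) = -78.0195°
θ_1 = β − ψ = 186.0349°
θ_3 = φ − θ_1 − θ_2 = 158.9637° (wrapped to (-180°,180°])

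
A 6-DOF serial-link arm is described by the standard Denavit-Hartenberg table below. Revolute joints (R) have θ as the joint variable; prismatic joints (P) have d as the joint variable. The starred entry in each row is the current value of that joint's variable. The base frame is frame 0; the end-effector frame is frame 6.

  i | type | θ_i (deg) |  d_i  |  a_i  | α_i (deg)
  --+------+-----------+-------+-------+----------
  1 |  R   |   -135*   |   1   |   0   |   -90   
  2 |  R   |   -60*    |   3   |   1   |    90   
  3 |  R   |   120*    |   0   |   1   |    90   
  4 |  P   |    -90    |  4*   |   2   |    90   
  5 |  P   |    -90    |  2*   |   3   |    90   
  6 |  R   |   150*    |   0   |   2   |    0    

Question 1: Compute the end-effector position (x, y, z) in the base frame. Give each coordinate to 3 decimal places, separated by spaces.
after link 1: o_1 = (0.0000, 0.0000, 1.0000)
after link 2: o_2 = (1.7678, -2.4749, 1.8660)
after link 3: o_3 = (2.5569, -2.9105, 1.4330)
after link 4: o_4 = (1.5216, -6.7742, 3.4330)
after link 5: o_5 = (-0.1988, -3.9238, 2.0490)
after link 6: o_6 = (-0.9059, -4.6309, 3.7811)

-0.906 -4.631 3.781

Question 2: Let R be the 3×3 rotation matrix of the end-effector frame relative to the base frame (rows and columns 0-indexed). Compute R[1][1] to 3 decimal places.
End-effector y-axis (col 1 of R) = (0.7071,-0.7071,0.0000)
R[1][1] = -0.7071

-0.707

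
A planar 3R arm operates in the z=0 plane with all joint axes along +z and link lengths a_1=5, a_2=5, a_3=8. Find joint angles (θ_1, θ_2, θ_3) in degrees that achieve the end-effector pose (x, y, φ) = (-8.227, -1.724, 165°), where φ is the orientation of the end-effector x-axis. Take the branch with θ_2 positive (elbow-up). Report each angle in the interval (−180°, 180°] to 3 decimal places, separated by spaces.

-164.998 134.994 -164.997

wrist centre = target − a_3·(cos φ, sin φ) = (-0.4996, -3.7946)
cos θ_2 = (14.6482−5²−5²)/(2·5·5) = -0.7070; θ_2 = 134.9942° (elbow-up)
β = atan2(-3.7946,-0.4996) = -97.5005°; ψ = atan2(3.5359,1.4648) = 67.4971°
θ_1 = β − ψ = -164.9976°
θ_3 = φ − θ_1 − θ_2 = -164.9967° (wrapped to (-180°,180°])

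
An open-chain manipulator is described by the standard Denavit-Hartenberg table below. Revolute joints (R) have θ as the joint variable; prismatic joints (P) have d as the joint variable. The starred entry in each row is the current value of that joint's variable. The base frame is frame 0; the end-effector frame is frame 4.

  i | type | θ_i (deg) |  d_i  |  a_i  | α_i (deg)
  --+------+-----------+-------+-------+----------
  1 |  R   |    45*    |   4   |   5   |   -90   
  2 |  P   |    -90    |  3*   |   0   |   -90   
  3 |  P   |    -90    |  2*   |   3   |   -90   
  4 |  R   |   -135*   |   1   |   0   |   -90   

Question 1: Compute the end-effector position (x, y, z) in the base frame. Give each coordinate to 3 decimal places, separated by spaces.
0.707 9.192 5.000

after link 1: o_1 = (3.5355, 3.5355, 4.0000)
after link 2: o_2 = (1.4142, 5.6569, 4.0000)
after link 3: o_3 = (0.7071, 9.1924, 4.0000)
after link 4: o_4 = (0.7071, 9.1924, 5.0000)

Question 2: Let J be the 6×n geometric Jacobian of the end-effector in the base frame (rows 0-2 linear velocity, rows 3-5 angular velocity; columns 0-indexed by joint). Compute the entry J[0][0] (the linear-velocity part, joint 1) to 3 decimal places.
axis z_0 = ẑ; lever o_n−o_0 = (0.7071,9.1924,5.0000)
cross product → J_v[:, 0] = (-9.1924,0.7071,0.0000)
J_ω[:, 0] = z_0
entry J[0][0] = -9.1924

-9.192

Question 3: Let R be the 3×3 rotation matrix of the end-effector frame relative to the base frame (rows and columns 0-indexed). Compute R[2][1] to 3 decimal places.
End-effector y-axis (col 1 of R) = (-0.0000,0.0000,-1.0000)
R[2][1] = -1.0000

-1.000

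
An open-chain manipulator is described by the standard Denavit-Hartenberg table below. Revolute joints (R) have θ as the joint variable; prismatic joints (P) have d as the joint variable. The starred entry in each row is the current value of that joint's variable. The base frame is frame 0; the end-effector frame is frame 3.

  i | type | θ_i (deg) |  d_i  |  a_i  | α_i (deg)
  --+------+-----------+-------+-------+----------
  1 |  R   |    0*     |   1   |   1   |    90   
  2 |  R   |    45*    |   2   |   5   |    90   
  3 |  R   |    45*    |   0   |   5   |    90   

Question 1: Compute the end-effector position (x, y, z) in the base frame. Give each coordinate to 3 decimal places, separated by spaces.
7.036 -5.536 7.036

after link 1: o_1 = (1.0000, 0.0000, 1.0000)
after link 2: o_2 = (4.5355, -2.0000, 4.5355)
after link 3: o_3 = (7.0355, -5.5355, 7.0355)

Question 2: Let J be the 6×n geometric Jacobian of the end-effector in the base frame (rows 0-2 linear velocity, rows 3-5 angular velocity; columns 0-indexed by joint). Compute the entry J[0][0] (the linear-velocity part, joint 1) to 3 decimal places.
axis z_0 = ẑ; lever o_n−o_0 = (7.0355,-5.5355,7.0355)
cross product → J_v[:, 0] = (5.5355,7.0355,-0.0000)
J_ω[:, 0] = z_0
entry J[0][0] = 5.5355

5.536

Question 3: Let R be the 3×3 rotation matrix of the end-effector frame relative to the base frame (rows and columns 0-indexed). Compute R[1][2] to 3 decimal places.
0.707

End-effector z-axis (col 2 of R) = (0.5000,0.7071,0.5000)
R[1][2] = 0.7071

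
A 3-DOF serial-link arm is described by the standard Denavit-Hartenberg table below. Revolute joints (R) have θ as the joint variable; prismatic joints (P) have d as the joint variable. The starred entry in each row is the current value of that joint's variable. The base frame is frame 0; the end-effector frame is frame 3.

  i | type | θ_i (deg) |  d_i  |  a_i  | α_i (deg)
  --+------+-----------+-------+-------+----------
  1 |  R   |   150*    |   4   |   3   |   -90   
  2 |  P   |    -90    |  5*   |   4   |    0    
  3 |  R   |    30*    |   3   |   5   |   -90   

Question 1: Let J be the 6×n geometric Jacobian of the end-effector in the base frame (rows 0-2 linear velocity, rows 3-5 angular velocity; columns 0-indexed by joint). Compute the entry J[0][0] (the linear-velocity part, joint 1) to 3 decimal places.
axis z_0 = ẑ; lever o_n−o_0 = (-8.7631,-4.1782,12.3301)
cross product → J_v[:, 0] = (4.1782,-8.7631,0.0000)
J_ω[:, 0] = z_0
entry J[0][0] = 4.1782

4.178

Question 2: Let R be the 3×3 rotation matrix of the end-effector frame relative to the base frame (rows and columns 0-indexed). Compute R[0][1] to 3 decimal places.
0.500

End-effector y-axis (col 1 of R) = (0.5000,0.8660,-0.0000)
R[0][1] = 0.5000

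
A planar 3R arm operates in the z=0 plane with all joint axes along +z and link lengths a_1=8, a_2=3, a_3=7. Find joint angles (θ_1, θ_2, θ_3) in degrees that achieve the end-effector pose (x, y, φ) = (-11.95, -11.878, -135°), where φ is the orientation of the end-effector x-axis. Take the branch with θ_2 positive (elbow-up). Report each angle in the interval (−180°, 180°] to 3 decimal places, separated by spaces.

wrist centre = target − a_3·(cos φ, sin φ) = (-7.0003, -6.9283)
cos θ_2 = (97.0042−8²−3²)/(2·8·3) = 0.5001; θ_2 = 59.9942° (elbow-up)
β = atan2(-6.9283,-7.0003) = -135.2962°; ψ = atan2(2.5979,9.5003) = 15.2941°
θ_1 = β − ψ = -150.5903°
θ_3 = φ − θ_1 − θ_2 = -44.4039° (wrapped to (-180°,180°])

-150.590 59.994 -44.404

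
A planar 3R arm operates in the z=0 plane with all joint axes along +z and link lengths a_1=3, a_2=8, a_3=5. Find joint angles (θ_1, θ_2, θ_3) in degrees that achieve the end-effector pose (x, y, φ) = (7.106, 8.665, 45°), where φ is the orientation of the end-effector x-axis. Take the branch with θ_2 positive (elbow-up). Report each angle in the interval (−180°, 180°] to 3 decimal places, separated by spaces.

wrist centre = target − a_3·(cos φ, sin φ) = (3.5705, 5.1295)
cos θ_2 = (39.0597−3²−8²)/(2·3·8) = -0.7071; θ_2 = 134.9987° (elbow-up)
β = atan2(5.1295,3.5705) = 55.1594°; ψ = atan2(5.6570,-2.6567) = 115.1565°
θ_1 = β − ψ = -59.9971°
θ_3 = φ − θ_1 − θ_2 = -30.0016° (wrapped to (-180°,180°])

-59.997 134.999 -30.002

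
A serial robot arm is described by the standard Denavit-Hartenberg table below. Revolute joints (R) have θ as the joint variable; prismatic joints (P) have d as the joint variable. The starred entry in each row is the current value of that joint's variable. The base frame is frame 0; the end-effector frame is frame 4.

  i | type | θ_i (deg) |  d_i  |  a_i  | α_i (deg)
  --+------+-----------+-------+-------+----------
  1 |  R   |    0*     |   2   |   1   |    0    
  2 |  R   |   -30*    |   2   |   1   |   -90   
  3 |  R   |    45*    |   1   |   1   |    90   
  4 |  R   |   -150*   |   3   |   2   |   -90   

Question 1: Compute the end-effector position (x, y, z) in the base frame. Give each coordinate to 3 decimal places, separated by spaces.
after link 1: o_1 = (1.0000, 0.0000, 2.0000)
after link 2: o_2 = (1.8660, -0.5000, 4.0000)
after link 3: o_3 = (2.9784, 0.0125, 3.2929)
after link 4: o_4 = (3.2549, -1.3018, 6.6390)

3.255 -1.302 6.639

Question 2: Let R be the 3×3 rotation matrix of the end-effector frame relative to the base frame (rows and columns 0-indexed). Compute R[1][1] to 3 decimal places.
0.354

End-effector y-axis (col 1 of R) = (-0.6124,0.3536,-0.7071)
R[1][1] = 0.3536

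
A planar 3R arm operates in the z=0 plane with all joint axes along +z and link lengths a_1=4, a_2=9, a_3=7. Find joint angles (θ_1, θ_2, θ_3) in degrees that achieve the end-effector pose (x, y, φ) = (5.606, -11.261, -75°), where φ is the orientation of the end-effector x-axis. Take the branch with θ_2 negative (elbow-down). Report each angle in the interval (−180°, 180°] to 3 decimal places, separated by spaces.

80.285 -150.006 -5.279

wrist centre = target − a_3·(cos φ, sin φ) = (3.7943, -4.4995)
cos θ_2 = (34.6421−4²−9²)/(2·4·9) = -0.8661; θ_2 = -150.0064° (elbow-down)
β = atan2(-4.4995,3.7943) = -49.8604°; ψ = atan2(-4.4991,-3.7947) = -130.1456°
θ_1 = β − ψ = 80.2852°
θ_3 = φ − θ_1 − θ_2 = -5.2787° (wrapped to (-180°,180°])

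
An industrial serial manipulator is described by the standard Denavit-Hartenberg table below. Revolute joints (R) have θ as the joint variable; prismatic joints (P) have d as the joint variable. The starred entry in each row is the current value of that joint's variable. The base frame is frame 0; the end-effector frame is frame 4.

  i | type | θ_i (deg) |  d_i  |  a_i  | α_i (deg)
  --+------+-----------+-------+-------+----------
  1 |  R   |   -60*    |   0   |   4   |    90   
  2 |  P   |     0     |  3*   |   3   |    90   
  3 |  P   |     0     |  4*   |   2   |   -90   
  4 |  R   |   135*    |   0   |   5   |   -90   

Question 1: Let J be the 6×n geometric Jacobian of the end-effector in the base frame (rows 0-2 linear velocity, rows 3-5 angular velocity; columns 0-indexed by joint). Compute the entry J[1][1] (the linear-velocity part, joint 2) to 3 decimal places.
prismatic axis z_1 = (-0.8660,-0.5000,0.0000)
J_v[:, 1] = z_1; J_ω[:, 1] = (0,0,0)
entry J[1][1] = -0.5000

-0.500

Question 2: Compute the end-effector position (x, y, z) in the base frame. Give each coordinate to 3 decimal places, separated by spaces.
after link 1: o_1 = (2.0000, -3.4641, 0.0000)
after link 2: o_2 = (0.9019, -7.5622, 0.0000)
after link 3: o_3 = (1.9019, -9.2942, -4.0000)
after link 4: o_4 = (0.1342, -6.2324, -0.4645)

0.134 -6.232 -0.464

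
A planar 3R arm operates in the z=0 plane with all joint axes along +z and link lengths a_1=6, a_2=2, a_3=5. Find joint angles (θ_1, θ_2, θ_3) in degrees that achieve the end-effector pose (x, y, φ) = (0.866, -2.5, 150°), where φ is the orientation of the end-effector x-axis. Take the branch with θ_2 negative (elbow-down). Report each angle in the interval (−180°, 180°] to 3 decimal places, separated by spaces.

-30.000 -60.001 -119.999

wrist centre = target − a_3·(cos φ, sin φ) = (5.1961, -5.0000)
cos θ_2 = (51.9997−6²−2²)/(2·6·2) = 0.5000; θ_2 = -60.0007° (elbow-down)
β = atan2(-5.0000,5.1961) = -43.8980°; ψ = atan2(-1.7321,7.0000) = -13.8980°
θ_1 = β − ψ = -30.0000°
θ_3 = φ − θ_1 − θ_2 = -119.9993° (wrapped to (-180°,180°])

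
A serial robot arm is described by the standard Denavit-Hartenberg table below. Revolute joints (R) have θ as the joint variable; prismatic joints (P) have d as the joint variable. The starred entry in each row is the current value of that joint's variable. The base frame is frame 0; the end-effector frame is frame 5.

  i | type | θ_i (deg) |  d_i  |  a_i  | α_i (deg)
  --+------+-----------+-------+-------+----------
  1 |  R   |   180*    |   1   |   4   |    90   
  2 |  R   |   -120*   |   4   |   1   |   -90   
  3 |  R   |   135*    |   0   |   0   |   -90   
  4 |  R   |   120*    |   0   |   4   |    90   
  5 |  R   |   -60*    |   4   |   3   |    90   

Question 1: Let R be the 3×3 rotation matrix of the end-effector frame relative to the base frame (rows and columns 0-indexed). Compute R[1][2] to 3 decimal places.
End-effector z-axis (col 2 of R) = (-0.6258,-0.6597,-0.4160)
R[1][2] = -0.6597

-0.660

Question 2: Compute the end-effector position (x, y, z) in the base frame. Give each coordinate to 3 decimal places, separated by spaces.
3.023 1.658 2.362

after link 1: o_1 = (-4.0000, 0.0000, 1.0000)
after link 2: o_2 = (-3.5000, 4.0000, 0.1340)
after link 3: o_3 = (-3.5000, 4.0000, 0.1340)
after link 4: o_4 = (0.2071, 5.4142, 0.6413)
after link 5: o_5 = (3.0231, 1.6579, 2.3619)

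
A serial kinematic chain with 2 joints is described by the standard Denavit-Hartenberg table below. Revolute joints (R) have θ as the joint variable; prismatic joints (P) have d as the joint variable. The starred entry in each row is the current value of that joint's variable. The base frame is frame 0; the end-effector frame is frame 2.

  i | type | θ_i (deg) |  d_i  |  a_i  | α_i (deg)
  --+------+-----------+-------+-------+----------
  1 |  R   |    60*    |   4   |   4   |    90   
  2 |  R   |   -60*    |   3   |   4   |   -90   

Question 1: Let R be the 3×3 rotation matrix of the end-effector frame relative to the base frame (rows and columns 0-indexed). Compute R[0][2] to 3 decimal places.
0.433

End-effector z-axis (col 2 of R) = (0.4330,0.7500,0.5000)
R[0][2] = 0.4330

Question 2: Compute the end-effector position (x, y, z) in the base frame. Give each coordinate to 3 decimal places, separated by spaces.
after link 1: o_1 = (2.0000, 3.4641, 4.0000)
after link 2: o_2 = (5.5981, 3.6962, 0.5359)

5.598 3.696 0.536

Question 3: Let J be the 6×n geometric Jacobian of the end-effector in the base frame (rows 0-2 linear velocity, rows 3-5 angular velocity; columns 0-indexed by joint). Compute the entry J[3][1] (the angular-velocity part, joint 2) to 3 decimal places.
axis z_1 = (0.8660,-0.5000,0.0000); lever o_n−o_1 = (3.5981,0.2321,-3.4641)
cross product → J_v[:, 1] = (1.7321,3.0000,2.0000)
J_ω[:, 1] = z_1
entry J[3][1] = 0.8660

0.866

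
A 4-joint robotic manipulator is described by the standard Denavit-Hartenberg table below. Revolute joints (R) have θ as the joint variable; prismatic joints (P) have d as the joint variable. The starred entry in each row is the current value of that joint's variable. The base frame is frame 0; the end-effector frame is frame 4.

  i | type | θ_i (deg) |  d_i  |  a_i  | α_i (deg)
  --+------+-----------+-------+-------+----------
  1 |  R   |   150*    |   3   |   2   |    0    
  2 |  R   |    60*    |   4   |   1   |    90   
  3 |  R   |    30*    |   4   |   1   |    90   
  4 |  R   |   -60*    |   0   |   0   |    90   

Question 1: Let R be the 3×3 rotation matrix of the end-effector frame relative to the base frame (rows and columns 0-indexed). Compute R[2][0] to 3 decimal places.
0.250

End-effector x-axis (col 0 of R) = (0.0580,-0.9665,0.2500)
R[2][0] = 0.2500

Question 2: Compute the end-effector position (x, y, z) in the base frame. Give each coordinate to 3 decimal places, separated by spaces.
-5.348 3.531 7.500

after link 1: o_1 = (-1.7321, 1.0000, 3.0000)
after link 2: o_2 = (-2.5981, 0.5000, 7.0000)
after link 3: o_3 = (-5.3481, 3.5311, 7.5000)
after link 4: o_4 = (-5.3481, 3.5311, 7.5000)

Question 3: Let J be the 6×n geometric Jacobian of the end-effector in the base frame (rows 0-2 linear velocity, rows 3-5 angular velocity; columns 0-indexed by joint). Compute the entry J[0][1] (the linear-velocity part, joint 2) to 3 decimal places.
axis z_1 = (0.0000,0.0000,1.0000); lever o_n−o_1 = (-3.6160,2.5311,4.5000)
cross product → J_v[:, 1] = (-2.5311,-3.6160,0.0000)
J_ω[:, 1] = z_1
entry J[0][1] = -2.5311

-2.531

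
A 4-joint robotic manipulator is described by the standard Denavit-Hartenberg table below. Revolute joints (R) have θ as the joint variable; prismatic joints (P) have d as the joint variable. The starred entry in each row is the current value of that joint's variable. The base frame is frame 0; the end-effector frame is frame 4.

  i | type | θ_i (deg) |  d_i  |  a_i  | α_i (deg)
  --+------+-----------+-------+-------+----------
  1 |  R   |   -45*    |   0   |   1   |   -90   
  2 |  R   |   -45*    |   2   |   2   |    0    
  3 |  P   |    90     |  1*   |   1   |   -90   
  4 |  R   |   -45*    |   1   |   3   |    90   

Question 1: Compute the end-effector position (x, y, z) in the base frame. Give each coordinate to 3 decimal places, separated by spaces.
6.389 0.854 -1.500

after link 1: o_1 = (0.7071, -0.7071, 0.0000)
after link 2: o_2 = (3.1213, -0.2929, 1.4142)
after link 3: o_3 = (4.3284, -0.0858, 0.7071)
after link 4: o_4 = (6.3891, 0.8536, -1.5000)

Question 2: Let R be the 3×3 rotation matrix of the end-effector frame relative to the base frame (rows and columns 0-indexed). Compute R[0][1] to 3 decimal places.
End-effector y-axis (col 1 of R) = (-0.5000,0.5000,-0.7071)
R[0][1] = -0.5000

-0.500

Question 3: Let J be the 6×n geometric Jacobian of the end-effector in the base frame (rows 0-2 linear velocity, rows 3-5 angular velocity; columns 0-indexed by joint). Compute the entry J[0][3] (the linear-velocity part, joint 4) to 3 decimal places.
axis z_3 = (-0.5000,0.5000,-0.7071); lever o_n−o_3 = (2.0607,0.9393,-2.2071)
cross product → J_v[:, 3] = (-0.4393,-2.5607,-1.5000)
J_ω[:, 3] = z_3
entry J[0][3] = -0.4393

-0.439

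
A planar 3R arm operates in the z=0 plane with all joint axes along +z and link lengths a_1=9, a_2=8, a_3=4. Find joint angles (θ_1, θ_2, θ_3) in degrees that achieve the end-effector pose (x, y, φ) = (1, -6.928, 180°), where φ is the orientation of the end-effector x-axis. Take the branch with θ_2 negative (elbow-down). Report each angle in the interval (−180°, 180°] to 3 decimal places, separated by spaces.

wrist centre = target − a_3·(cos φ, sin φ) = (5.0000, -6.9280)
cos θ_2 = (72.9972−9²−8²)/(2·9·8) = -0.5000; θ_2 = -120.0013° (elbow-down)
β = atan2(-6.9280,5.0000) = -54.1817°; ψ = atan2(-6.9281,4.9998) = -54.1830°
θ_1 = β − ψ = 0.0013°
θ_3 = φ − θ_1 − θ_2 = -60.0000° (wrapped to (-180°,180°])

0.001 -120.001 -60.000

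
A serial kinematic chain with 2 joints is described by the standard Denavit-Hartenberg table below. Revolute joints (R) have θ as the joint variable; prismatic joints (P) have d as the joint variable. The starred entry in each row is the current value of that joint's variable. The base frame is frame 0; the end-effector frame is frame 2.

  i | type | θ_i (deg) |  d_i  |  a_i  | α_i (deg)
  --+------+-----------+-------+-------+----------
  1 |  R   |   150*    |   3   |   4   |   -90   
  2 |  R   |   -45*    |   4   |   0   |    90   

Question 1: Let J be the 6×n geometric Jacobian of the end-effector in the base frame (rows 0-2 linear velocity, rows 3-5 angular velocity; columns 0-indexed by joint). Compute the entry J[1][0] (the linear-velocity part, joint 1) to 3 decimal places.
-5.464

axis z_0 = ẑ; lever o_n−o_0 = (-5.4641,-1.4641,3.0000)
cross product → J_v[:, 0] = (1.4641,-5.4641,0.0000)
J_ω[:, 0] = z_0
entry J[1][0] = -5.4641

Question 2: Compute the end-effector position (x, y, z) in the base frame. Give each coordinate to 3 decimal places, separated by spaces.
after link 1: o_1 = (-3.4641, 2.0000, 3.0000)
after link 2: o_2 = (-5.4641, -1.4641, 3.0000)

-5.464 -1.464 3.000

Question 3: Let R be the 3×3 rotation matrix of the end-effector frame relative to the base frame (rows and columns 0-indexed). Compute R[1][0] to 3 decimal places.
End-effector x-axis (col 0 of R) = (-0.6124,0.3536,0.7071)
R[1][0] = 0.3536

0.354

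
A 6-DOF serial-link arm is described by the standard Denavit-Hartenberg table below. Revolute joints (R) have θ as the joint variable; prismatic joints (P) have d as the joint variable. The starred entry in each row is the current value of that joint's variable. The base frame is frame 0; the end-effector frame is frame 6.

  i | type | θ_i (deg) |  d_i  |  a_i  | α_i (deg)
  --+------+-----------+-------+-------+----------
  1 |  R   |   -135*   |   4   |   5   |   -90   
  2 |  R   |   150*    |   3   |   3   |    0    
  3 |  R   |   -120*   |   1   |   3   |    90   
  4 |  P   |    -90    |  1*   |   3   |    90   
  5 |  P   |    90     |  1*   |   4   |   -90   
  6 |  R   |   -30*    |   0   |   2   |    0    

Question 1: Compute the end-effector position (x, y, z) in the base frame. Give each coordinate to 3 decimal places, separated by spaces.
-3.984 -5.398 7.830

after link 1: o_1 = (-3.5355, -3.5355, 4.0000)
after link 2: o_2 = (0.4229, -3.8197, 2.5000)
after link 3: o_3 = (-0.7071, -6.3640, 1.0000)
after link 4: o_4 = (-3.1820, -4.5962, 1.8660)
after link 5: o_5 = (-3.9838, -5.3980, 5.8301)
after link 6: o_6 = (-3.9838, -5.3980, 7.8301)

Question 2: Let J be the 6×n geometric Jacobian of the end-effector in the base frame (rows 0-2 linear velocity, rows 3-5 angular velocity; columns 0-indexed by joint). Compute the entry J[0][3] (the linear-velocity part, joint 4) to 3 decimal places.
-0.354

prismatic axis z_3 = (-0.3536,-0.3536,0.8660)
J_v[:, 3] = z_3; J_ω[:, 3] = (0,0,0)
entry J[0][3] = -0.3536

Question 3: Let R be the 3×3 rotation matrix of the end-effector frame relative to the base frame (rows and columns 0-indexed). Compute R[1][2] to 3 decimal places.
-0.707

End-effector z-axis (col 2 of R) = (0.7071,-0.7071,0.0000)
R[1][2] = -0.7071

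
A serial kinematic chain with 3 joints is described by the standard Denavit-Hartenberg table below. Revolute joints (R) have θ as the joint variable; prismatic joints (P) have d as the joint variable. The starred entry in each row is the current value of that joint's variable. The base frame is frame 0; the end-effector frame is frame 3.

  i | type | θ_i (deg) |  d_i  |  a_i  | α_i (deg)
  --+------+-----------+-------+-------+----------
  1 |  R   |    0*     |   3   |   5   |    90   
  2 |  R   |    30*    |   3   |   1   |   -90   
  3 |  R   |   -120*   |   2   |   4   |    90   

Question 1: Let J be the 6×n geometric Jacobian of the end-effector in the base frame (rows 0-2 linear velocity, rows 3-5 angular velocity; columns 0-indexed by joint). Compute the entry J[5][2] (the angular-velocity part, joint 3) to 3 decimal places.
0.866

axis z_2 = (-0.5000,-0.0000,0.8660); lever o_n−o_2 = (-2.7321,-3.4641,0.7321)
cross product → J_v[:, 2] = (3.0000,-2.0000,1.7321)
J_ω[:, 2] = z_2
entry J[5][2] = 0.8660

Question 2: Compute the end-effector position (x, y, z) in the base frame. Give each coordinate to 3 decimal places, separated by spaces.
after link 1: o_1 = (5.0000, 0.0000, 3.0000)
after link 2: o_2 = (5.8660, -3.0000, 3.5000)
after link 3: o_3 = (3.1340, -6.4641, 4.2321)

3.134 -6.464 4.232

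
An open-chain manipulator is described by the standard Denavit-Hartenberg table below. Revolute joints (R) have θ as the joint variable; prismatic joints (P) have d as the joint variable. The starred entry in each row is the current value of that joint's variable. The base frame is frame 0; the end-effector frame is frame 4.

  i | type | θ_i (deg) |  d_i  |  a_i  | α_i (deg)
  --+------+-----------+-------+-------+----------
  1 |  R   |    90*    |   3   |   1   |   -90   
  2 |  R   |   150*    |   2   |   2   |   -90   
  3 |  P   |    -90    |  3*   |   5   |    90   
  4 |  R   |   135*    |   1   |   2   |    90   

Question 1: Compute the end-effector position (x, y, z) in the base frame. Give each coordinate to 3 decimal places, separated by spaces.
-5.586 -2.073 6.323

after link 1: o_1 = (0.0000, 1.0000, 3.0000)
after link 2: o_2 = (-2.0000, -0.7321, 2.0000)
after link 3: o_3 = (-7.0000, -2.2321, 4.5981)
after link 4: o_4 = (-5.5858, -2.0731, 6.3228)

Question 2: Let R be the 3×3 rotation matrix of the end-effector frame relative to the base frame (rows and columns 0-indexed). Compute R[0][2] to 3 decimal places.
-0.707

End-effector z-axis (col 2 of R) = (-0.7071,-0.3536,0.6124)
R[0][2] = -0.7071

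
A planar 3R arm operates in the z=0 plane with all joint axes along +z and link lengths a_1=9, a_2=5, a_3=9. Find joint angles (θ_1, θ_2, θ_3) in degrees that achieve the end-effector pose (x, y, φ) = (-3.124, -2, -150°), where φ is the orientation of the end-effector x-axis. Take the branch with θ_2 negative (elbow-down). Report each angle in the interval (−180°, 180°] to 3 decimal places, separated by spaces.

56.325 -149.996 -56.329

wrist centre = target − a_3·(cos φ, sin φ) = (4.6702, 2.5000)
cos θ_2 = (28.0610−9²−5²)/(2·9·5) = -0.8660; θ_2 = -149.9958° (elbow-down)
β = atan2(2.5000,4.6702) = 28.1604°; ψ = atan2(-2.5003,4.6701) = -28.1643°
θ_1 = β − ψ = 56.3247°
θ_3 = φ − θ_1 − θ_2 = -56.3289° (wrapped to (-180°,180°])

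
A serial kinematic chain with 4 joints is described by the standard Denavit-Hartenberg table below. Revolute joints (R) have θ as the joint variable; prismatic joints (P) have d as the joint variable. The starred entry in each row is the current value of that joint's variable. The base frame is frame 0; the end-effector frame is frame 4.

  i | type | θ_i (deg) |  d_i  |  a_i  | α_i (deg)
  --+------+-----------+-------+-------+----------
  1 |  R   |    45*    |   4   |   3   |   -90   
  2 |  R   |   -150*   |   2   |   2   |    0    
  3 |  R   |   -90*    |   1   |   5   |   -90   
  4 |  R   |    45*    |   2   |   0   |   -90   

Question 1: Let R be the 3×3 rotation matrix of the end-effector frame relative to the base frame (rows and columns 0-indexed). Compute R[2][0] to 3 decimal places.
End-effector x-axis (col 0 of R) = (0.2500,-0.7500,-0.6124)
R[2][0] = -0.6124

-0.612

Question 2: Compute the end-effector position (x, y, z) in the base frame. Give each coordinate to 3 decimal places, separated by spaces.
after link 1: o_1 = (2.1213, 2.1213, 4.0000)
after link 2: o_2 = (-0.5176, 2.3108, 5.0000)
after link 3: o_3 = (-2.9925, 1.2501, 0.6699)
after link 4: o_4 = (-4.2173, 0.0254, 1.6699)

-4.217 0.025 1.670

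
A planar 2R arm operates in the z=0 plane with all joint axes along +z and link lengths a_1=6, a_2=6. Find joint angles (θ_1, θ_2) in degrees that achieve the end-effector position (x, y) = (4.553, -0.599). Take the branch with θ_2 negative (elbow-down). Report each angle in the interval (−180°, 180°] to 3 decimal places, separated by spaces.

cos θ_2 = (21.0886−6²−6²)/(2·6·6) = -0.7071; θ_2 = -134.9997° (elbow-down)
β = atan2(-0.5990,4.5530) = -7.4949°; ψ = atan2(-4.2427,1.7574) = -67.4998°
θ_1 = β − ψ = 60.0050°

60.005 -135.000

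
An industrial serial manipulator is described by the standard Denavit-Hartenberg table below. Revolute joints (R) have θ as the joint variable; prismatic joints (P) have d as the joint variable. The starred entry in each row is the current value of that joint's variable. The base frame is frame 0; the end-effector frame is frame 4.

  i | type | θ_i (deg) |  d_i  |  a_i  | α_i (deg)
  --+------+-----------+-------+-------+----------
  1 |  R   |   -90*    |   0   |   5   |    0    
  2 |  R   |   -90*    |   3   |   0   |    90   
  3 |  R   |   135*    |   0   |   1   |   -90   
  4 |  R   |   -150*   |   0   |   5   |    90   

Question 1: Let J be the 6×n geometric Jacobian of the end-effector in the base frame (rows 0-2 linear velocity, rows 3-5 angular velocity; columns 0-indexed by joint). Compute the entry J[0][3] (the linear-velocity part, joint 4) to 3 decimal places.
axis z_3 = (0.7071,0.0000,-0.7071); lever o_n−o_3 = (-3.0619,2.5000,-3.0619)
cross product → J_v[:, 3] = (1.7678,4.3301,1.7678)
J_ω[:, 3] = z_3
entry J[0][3] = 1.7678

1.768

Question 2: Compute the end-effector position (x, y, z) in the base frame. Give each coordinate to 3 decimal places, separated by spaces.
-2.355 -2.500 0.645

after link 1: o_1 = (0.0000, -5.0000, 0.0000)
after link 2: o_2 = (0.0000, -5.0000, 3.0000)
after link 3: o_3 = (0.7071, -5.0000, 3.7071)
after link 4: o_4 = (-2.3548, -2.5000, 0.6452)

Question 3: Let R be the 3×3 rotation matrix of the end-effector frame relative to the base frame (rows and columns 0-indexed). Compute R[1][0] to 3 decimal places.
End-effector x-axis (col 0 of R) = (-0.6124,0.5000,-0.6124)
R[1][0] = 0.5000

0.500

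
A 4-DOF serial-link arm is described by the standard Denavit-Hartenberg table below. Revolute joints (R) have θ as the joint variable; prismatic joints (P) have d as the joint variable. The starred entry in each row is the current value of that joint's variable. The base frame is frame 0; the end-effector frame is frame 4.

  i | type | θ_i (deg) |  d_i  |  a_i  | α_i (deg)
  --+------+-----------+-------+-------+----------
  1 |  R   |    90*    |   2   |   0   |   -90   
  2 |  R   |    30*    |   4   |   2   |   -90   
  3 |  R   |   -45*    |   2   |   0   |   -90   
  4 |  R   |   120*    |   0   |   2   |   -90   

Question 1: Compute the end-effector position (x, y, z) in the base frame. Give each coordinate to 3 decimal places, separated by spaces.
after link 1: o_1 = (0.0000, 0.0000, 2.0000)
after link 2: o_2 = (-4.0000, 1.7321, 1.0000)
after link 3: o_3 = (-4.0000, 0.7321, -0.7321)
after link 4: o_4 = (-3.2929, 0.9857, 1.1215)

-3.293 0.986 1.122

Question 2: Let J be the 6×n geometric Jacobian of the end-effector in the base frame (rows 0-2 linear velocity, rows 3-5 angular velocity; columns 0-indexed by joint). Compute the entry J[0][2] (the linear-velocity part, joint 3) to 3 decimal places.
axis z_2 = (-0.0000,-0.5000,-0.8660); lever o_n−o_2 = (0.7071,-0.7463,0.1215)
cross product → J_v[:, 2] = (-0.7071,-0.6124,0.3536)
J_ω[:, 2] = z_2
entry J[0][2] = -0.7071

-0.707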